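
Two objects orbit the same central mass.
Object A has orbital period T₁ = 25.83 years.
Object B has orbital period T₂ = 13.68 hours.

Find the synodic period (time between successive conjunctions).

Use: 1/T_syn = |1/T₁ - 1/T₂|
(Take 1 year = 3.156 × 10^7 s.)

Convert to SI: T₁ = 25.83 years = 8.15195e+08 s; T₂ = 13.68 hours = 49248 s.
T_syn = |T₁ · T₂ / (T₁ − T₂)|.
T_syn = |8.15195e+08 · 49248 / (8.15195e+08 − 49248)| s ≈ 4.925e+04 s = 13.68 hours.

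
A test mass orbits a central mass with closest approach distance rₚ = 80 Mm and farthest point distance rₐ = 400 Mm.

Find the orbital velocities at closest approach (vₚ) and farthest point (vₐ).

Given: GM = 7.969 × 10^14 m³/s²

Convert to SI: rₚ = 80 Mm = 8e+07 m; rₐ = 400 Mm = 4e+08 m.
Use the vis-viva equation v² = GM(2/r − 1/a) with a = (rₚ + rₐ)/2 = (8e+07 + 4e+08)/2 = 2.4e+08 m.
vₚ = √(GM · (2/rₚ − 1/a)) = √(7.969e+14 · (2/8e+07 − 1/2.4e+08)) m/s ≈ 4075 m/s = 4.075 km/s.
vₐ = √(GM · (2/rₐ − 1/a)) = √(7.969e+14 · (2/4e+08 − 1/2.4e+08)) m/s ≈ 814.9 m/s = 814.9 m/s.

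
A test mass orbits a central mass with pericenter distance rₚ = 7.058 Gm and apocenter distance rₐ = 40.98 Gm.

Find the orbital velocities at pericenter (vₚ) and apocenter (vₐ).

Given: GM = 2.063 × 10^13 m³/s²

Convert to SI: rₚ = 7.058 Gm = 7.058e+09 m; rₐ = 40.98 Gm = 4.098e+10 m.
Use the vis-viva equation v² = GM(2/r − 1/a) with a = (rₚ + rₐ)/2 = (7.058e+09 + 4.098e+10)/2 = 2.4019e+10 m.
vₚ = √(GM · (2/rₚ − 1/a)) = √(2.063e+13 · (2/7.058e+09 − 1/2.4019e+10)) m/s ≈ 70.62 m/s = 70.62 m/s.
vₐ = √(GM · (2/rₐ − 1/a)) = √(2.063e+13 · (2/4.098e+10 − 1/2.4019e+10)) m/s ≈ 12.16 m/s = 12.16 m/s.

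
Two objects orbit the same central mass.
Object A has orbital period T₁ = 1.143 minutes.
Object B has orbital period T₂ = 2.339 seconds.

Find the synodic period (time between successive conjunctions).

Convert to SI: T₁ = 1.143 minutes = 68.58 s.
T_syn = |T₁ · T₂ / (T₁ − T₂)|.
T_syn = |68.58 · 2.339 / (68.58 − 2.339)| s ≈ 2.422 s = 2.422 seconds.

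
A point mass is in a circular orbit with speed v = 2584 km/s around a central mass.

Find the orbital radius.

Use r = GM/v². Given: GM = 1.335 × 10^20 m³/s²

Convert to SI: v = 2584 km/s = 2.584e+06 m/s.
For a circular orbit, v² = GM / r, so r = GM / v².
r = 1.335e+20 / (2.584e+06)² m ≈ 1.999e+07 m = 19.99 Mm.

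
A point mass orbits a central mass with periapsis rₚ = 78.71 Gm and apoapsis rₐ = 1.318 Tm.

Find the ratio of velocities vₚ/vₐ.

Convert to SI: rₚ = 78.71 Gm = 7.871e+10 m; rₐ = 1.318 Tm = 1.318e+12 m.
Conservation of angular momentum gives rₚvₚ = rₐvₐ, so vₚ/vₐ = rₐ/rₚ.
vₚ/vₐ = 1.318e+12 / 7.871e+10 ≈ 16.75.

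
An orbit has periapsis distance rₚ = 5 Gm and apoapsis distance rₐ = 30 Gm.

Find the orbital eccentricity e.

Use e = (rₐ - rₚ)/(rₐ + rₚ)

Convert to SI: rₚ = 5 Gm = 5e+09 m; rₐ = 30 Gm = 3e+10 m.
e = (rₐ − rₚ) / (rₐ + rₚ).
e = (3e+10 − 5e+09) / (3e+10 + 5e+09) = 2.5e+10 / 3.5e+10 ≈ 0.7143.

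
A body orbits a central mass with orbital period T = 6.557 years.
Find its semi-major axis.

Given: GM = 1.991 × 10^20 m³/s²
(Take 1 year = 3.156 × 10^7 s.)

Convert to SI: T = 6.557 years = 2.06939e+08 s.
Invert Kepler's third law: a = (GM · T² / (4π²))^(1/3).
Substituting T = 2.06939e+08 s and GM = 1.991e+20 m³/s²:
a = (1.991e+20 · (2.06939e+08)² / (4π²))^(1/3) m
a ≈ 6e+11 m = 600 Gm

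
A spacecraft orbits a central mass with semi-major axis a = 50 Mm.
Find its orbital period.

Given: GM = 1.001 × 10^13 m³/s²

Convert to SI: a = 50 Mm = 5e+07 m.
Kepler's third law: T = 2π √(a³ / GM).
Substituting a = 5e+07 m and GM = 1.001e+13 m³/s²:
T = 2π √((5e+07)³ / 1.001e+13) s
T ≈ 7.021e+05 s = 8.127 days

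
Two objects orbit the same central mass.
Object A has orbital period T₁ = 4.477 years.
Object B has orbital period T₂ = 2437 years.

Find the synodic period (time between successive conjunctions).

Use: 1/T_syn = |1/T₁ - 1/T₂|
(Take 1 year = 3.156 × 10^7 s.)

Convert to SI: T₁ = 4.477 years = 1.41294e+08 s; T₂ = 2437 years = 7.69117e+10 s.
T_syn = |T₁ · T₂ / (T₁ − T₂)|.
T_syn = |1.41294e+08 · 7.69117e+10 / (1.41294e+08 − 7.69117e+10)| s ≈ 1.416e+08 s = 4.485 years.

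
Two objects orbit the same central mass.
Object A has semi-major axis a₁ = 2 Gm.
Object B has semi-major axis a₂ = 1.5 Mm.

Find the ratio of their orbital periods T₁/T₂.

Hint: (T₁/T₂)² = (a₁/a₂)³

Convert to SI: a₁ = 2 Gm = 2e+09 m; a₂ = 1.5 Mm = 1.5e+06 m.
From Kepler's third law, (T₁/T₂)² = (a₁/a₂)³, so T₁/T₂ = (a₁/a₂)^(3/2).
a₁/a₂ = 2e+09 / 1.5e+06 = 1333.33.
T₁/T₂ = (1333.33)^(3/2) ≈ 4.869e+04.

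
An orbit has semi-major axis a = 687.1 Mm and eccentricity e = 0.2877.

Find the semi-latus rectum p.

Convert to SI: a = 687.1 Mm = 6.871e+08 m.
p = a (1 − e²).
p = 6.871e+08 · (1 − (0.2877)²) = 6.871e+08 · 0.917229 ≈ 6.302e+08 m = 630.2 Mm.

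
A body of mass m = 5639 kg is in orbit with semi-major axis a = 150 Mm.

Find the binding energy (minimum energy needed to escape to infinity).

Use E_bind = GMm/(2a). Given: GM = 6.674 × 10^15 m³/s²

Convert to SI: a = 150 Mm = 1.5e+08 m.
Total orbital energy is E = −GMm/(2a); binding energy is E_bind = −E = GMm/(2a).
E_bind = 6.674e+15 · 5639 / (2 · 1.5e+08) J ≈ 1.254e+11 J = 125.4 GJ.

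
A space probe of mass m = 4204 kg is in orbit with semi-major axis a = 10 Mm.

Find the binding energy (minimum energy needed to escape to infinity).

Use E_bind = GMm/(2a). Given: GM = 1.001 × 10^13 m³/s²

Convert to SI: a = 10 Mm = 1e+07 m.
Total orbital energy is E = −GMm/(2a); binding energy is E_bind = −E = GMm/(2a).
E_bind = 1.001e+13 · 4204 / (2 · 1e+07) J ≈ 2.104e+09 J = 2.104 GJ.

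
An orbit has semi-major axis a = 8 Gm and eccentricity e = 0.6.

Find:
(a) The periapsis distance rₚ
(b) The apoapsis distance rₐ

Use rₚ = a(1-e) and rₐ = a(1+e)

Convert to SI: a = 8 Gm = 8e+09 m.
(a) rₚ = a(1 − e) = 8e+09 · (1 − 0.6) = 8e+09 · 0.4 ≈ 3.2e+09 m = 3.2 Gm.
(b) rₐ = a(1 + e) = 8e+09 · (1 + 0.6) = 8e+09 · 1.6 ≈ 1.28e+10 m = 12.8 Gm.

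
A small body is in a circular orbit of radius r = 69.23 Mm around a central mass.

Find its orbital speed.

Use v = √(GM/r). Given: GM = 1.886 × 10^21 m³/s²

Convert to SI: r = 69.23 Mm = 6.923e+07 m.
For a circular orbit, gravity supplies the centripetal force, so v = √(GM / r).
v = √(1.886e+21 / 6.923e+07) m/s ≈ 5.219e+06 m/s = 5219 km/s.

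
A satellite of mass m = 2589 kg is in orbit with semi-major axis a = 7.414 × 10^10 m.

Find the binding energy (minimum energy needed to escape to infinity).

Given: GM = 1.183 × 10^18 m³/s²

Total orbital energy is E = −GMm/(2a); binding energy is E_bind = −E = GMm/(2a).
E_bind = 1.183e+18 · 2589 / (2 · 7.414e+10) J ≈ 2.066e+10 J = 20.66 GJ.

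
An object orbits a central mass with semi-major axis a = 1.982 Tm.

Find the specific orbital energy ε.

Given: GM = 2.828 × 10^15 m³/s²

Convert to SI: a = 1.982 Tm = 1.982e+12 m.
ε = −GM / (2a).
ε = −2.828e+15 / (2 · 1.982e+12) J/kg ≈ -713.4 J/kg = -713.4 J/kg.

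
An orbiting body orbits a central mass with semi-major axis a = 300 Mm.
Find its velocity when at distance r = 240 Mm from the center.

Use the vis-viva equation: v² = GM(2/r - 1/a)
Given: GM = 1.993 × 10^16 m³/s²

Convert to SI: a = 300 Mm = 3e+08 m; r = 240 Mm = 2.4e+08 m.
Vis-viva: v = √(GM · (2/r − 1/a)).
2/r − 1/a = 2/2.4e+08 − 1/3e+08 = 5e-09 m⁻¹.
v = √(1.993e+16 · 5e-09) m/s ≈ 9982 m/s = 9.982 km/s.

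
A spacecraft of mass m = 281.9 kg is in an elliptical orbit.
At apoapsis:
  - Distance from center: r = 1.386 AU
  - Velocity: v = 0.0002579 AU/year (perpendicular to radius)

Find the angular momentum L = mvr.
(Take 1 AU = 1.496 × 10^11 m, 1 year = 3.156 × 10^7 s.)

Convert to SI: r = 1.386 AU = 2.07346e+11 m; v = 0.0002579 AU/year = 1.22249 m/s.
Since v is perpendicular to r, L = m · v · r.
L = 281.9 · 1.22249 · 2.07346e+11 kg·m²/s ≈ 7.146e+13 kg·m²/s.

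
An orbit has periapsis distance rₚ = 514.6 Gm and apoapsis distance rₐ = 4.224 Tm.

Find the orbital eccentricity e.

Convert to SI: rₚ = 514.6 Gm = 5.146e+11 m; rₐ = 4.224 Tm = 4.224e+12 m.
e = (rₐ − rₚ) / (rₐ + rₚ).
e = (4.224e+12 − 5.146e+11) / (4.224e+12 + 5.146e+11) = 3.7094e+12 / 4.7386e+12 ≈ 0.7828.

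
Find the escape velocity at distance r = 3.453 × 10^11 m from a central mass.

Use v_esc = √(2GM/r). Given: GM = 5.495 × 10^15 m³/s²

Escape velocity comes from setting total energy to zero: ½v² − GM/r = 0 ⇒ v_esc = √(2GM / r).
v_esc = √(2 · 5.495e+15 / 3.453e+11) m/s ≈ 178.4 m/s = 178.4 m/s.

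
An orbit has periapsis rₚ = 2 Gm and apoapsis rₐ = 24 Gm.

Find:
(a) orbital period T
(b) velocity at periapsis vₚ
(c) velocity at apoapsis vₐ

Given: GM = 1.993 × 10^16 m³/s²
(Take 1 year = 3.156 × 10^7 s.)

Convert to SI: rₚ = 2 Gm = 2e+09 m; rₐ = 24 Gm = 2.4e+10 m.
(a) With a = (rₚ + rₐ)/2 = 1.3e+10 m, T = 2π √(a³/GM) = 2π √((1.3e+10)³/1.993e+16) s ≈ 6.597e+07 s
(b) With a = (rₚ + rₐ)/2 = 1.3e+10 m, vₚ = √(GM (2/rₚ − 1/a)) = √(1.993e+16 · (2/2e+09 − 1/1.3e+10)) m/s ≈ 4289 m/s
(c) With a = (rₚ + rₐ)/2 = 1.3e+10 m, vₐ = √(GM (2/rₐ − 1/a)) = √(1.993e+16 · (2/2.4e+10 − 1/1.3e+10)) m/s ≈ 357.4 m/s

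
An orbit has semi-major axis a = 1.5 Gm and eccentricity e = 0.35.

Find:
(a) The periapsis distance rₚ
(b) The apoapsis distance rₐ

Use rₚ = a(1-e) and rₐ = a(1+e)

Convert to SI: a = 1.5 Gm = 1.5e+09 m.
(a) rₚ = a(1 − e) = 1.5e+09 · (1 − 0.35) = 1.5e+09 · 0.65 ≈ 9.75e+08 m = 975 Mm.
(b) rₐ = a(1 + e) = 1.5e+09 · (1 + 0.35) = 1.5e+09 · 1.35 ≈ 2.025e+09 m = 2.025 Gm.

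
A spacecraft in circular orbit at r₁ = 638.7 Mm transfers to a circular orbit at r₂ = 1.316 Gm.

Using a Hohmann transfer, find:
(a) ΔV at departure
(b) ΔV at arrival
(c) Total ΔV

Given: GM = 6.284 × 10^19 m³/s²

Convert to SI: r₁ = 638.7 Mm = 6.387e+08 m; r₂ = 1.316 Gm = 1.316e+09 m.
Transfer semi-major axis: a_t = (r₁ + r₂)/2 = (6.387e+08 + 1.316e+09)/2 = 9.7735e+08 m.
Circular speeds: v₁ = √(GM/r₁) = 313668 m/s, v₂ = √(GM/r₂) = 218519 m/s.
Transfer speeds (vis-viva v² = GM(2/r − 1/a_t)): v₁ᵗ = 363976 m/s, v₂ᵗ = 176650 m/s.
(a) ΔV₁ = |v₁ᵗ − v₁| ≈ 5.031e+04 m/s = 50.31 km/s.
(b) ΔV₂ = |v₂ − v₂ᵗ| ≈ 4.187e+04 m/s = 41.87 km/s.
(c) ΔV_total = ΔV₁ + ΔV₂ ≈ 9.218e+04 m/s = 92.18 km/s.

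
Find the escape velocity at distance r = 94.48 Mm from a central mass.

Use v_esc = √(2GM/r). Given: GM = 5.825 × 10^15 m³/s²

Convert to SI: r = 94.48 Mm = 9.448e+07 m.
Escape velocity comes from setting total energy to zero: ½v² − GM/r = 0 ⇒ v_esc = √(2GM / r).
v_esc = √(2 · 5.825e+15 / 9.448e+07) m/s ≈ 1.11e+04 m/s = 11.1 km/s.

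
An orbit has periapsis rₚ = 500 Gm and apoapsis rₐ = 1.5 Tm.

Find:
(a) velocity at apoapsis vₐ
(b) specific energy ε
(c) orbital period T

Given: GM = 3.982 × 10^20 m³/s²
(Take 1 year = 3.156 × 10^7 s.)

Convert to SI: rₚ = 500 Gm = 5e+11 m; rₐ = 1.5 Tm = 1.5e+12 m.
(a) With a = (rₚ + rₐ)/2 = 1e+12 m, vₐ = √(GM (2/rₐ − 1/a)) = √(3.982e+20 · (2/1.5e+12 − 1/1e+12)) m/s ≈ 1.152e+04 m/s
(b) With a = (rₚ + rₐ)/2 = 1e+12 m, ε = −GM/(2a) = −3.982e+20/(2 · 1e+12) J/kg ≈ -1.991e+08 J/kg
(c) With a = (rₚ + rₐ)/2 = 1e+12 m, T = 2π √(a³/GM) = 2π √((1e+12)³/3.982e+20) s ≈ 3.149e+08 s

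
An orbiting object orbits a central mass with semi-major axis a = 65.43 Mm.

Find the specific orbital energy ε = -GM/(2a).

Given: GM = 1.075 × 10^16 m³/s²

Convert to SI: a = 65.43 Mm = 6.543e+07 m.
ε = −GM / (2a).
ε = −1.075e+16 / (2 · 6.543e+07) J/kg ≈ -8.215e+07 J/kg = -82.15 MJ/kg.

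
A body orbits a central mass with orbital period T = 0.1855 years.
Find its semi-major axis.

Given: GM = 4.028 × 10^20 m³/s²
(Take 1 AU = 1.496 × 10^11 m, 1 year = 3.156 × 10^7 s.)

Convert to SI: T = 0.1855 years = 5.85438e+06 s.
Invert Kepler's third law: a = (GM · T² / (4π²))^(1/3).
Substituting T = 5.85438e+06 s and GM = 4.028e+20 m³/s²:
a = (4.028e+20 · (5.85438e+06)² / (4π²))^(1/3) m
a ≈ 7.045e+10 m = 0.4709 AU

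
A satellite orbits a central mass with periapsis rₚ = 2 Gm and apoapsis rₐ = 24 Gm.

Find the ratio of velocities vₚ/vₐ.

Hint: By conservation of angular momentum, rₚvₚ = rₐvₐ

Convert to SI: rₚ = 2 Gm = 2e+09 m; rₐ = 24 Gm = 2.4e+10 m.
Conservation of angular momentum gives rₚvₚ = rₐvₐ, so vₚ/vₐ = rₐ/rₚ.
vₚ/vₐ = 2.4e+10 / 2e+09 ≈ 12.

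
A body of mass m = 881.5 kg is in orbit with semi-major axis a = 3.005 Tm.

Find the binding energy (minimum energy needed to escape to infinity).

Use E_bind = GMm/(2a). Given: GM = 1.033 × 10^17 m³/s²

Convert to SI: a = 3.005 Tm = 3.005e+12 m.
Total orbital energy is E = −GMm/(2a); binding energy is E_bind = −E = GMm/(2a).
E_bind = 1.033e+17 · 881.5 / (2 · 3.005e+12) J ≈ 1.515e+07 J = 15.15 MJ.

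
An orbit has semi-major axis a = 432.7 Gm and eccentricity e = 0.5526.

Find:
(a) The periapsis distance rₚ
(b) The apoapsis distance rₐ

Convert to SI: a = 432.7 Gm = 4.327e+11 m.
(a) rₚ = a(1 − e) = 4.327e+11 · (1 − 0.5526) = 4.327e+11 · 0.4474 ≈ 1.936e+11 m = 193.6 Gm.
(b) rₐ = a(1 + e) = 4.327e+11 · (1 + 0.5526) = 4.327e+11 · 1.5526 ≈ 6.718e+11 m = 671.8 Gm.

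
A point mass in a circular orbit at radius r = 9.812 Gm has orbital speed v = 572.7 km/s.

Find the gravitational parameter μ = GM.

Convert to SI: r = 9.812 Gm = 9.812e+09 m; v = 572.7 km/s = 572700 m/s.
For a circular orbit v² = GM/r, so GM = v² · r.
GM = (572700)² · 9.812e+09 m³/s² ≈ 3.218e+21 m³/s² = 3.218 × 10^21 m³/s².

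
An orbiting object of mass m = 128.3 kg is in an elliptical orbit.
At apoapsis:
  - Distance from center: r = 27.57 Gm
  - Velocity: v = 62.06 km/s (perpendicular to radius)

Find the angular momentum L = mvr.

Convert to SI: r = 27.57 Gm = 2.757e+10 m; v = 62.06 km/s = 62060 m/s.
Since v is perpendicular to r, L = m · v · r.
L = 128.3 · 62060 · 2.757e+10 kg·m²/s ≈ 2.195e+17 kg·m²/s.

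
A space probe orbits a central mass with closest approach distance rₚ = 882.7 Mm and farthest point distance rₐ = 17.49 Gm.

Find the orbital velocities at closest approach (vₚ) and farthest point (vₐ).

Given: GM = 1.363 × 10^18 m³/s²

Convert to SI: rₚ = 882.7 Mm = 8.827e+08 m; rₐ = 17.49 Gm = 1.749e+10 m.
Use the vis-viva equation v² = GM(2/r − 1/a) with a = (rₚ + rₐ)/2 = (8.827e+08 + 1.749e+10)/2 = 9.18635e+09 m.
vₚ = √(GM · (2/rₚ − 1/a)) = √(1.363e+18 · (2/8.827e+08 − 1/9.18635e+09)) m/s ≈ 5.422e+04 m/s = 54.22 km/s.
vₐ = √(GM · (2/rₐ − 1/a)) = √(1.363e+18 · (2/1.749e+10 − 1/9.18635e+09)) m/s ≈ 2736 m/s = 2.736 km/s.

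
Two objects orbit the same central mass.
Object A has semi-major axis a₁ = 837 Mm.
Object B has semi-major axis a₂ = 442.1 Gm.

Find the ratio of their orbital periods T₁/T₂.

Convert to SI: a₁ = 837 Mm = 8.37e+08 m; a₂ = 442.1 Gm = 4.421e+11 m.
From Kepler's third law, (T₁/T₂)² = (a₁/a₂)³, so T₁/T₂ = (a₁/a₂)^(3/2).
a₁/a₂ = 8.37e+08 / 4.421e+11 = 0.00189324.
T₁/T₂ = (0.00189324)^(3/2) ≈ 8.238e-05.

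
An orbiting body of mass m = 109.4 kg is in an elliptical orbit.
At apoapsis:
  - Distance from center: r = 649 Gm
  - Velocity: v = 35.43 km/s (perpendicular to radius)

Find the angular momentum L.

Convert to SI: r = 649 Gm = 6.49e+11 m; v = 35.43 km/s = 35430 m/s.
Since v is perpendicular to r, L = m · v · r.
L = 109.4 · 35430 · 6.49e+11 kg·m²/s ≈ 2.516e+18 kg·m²/s.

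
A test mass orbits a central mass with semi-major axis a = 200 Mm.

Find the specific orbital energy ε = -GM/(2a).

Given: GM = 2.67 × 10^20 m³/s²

Convert to SI: a = 200 Mm = 2e+08 m.
ε = −GM / (2a).
ε = −2.67e+20 / (2 · 2e+08) J/kg ≈ -6.675e+11 J/kg = -667.5 GJ/kg.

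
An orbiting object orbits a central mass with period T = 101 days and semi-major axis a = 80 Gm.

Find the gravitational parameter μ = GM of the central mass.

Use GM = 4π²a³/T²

Convert to SI: T = 101 days = 8.7264e+06 s; a = 80 Gm = 8e+10 m.
GM = 4π² · a³ / T².
GM = 4π² · (8e+10)³ / (8.7264e+06)² m³/s² ≈ 2.654e+20 m³/s² = 2.654 × 10^20 m³/s².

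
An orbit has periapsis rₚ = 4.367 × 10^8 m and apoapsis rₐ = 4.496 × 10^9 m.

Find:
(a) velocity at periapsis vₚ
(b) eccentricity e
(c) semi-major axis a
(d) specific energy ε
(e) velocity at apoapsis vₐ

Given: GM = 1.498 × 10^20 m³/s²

(a) With a = (rₚ + rₐ)/2 = 2.46635e+09 m, vₚ = √(GM (2/rₚ − 1/a)) = √(1.498e+20 · (2/4.367e+08 − 1/2.46635e+09)) m/s ≈ 7.908e+05 m/s
(b) e = (rₐ − rₚ)/(rₐ + rₚ) = (4.496e+09 − 4.367e+08)/(4.496e+09 + 4.367e+08) ≈ 0.8229
(c) a = (rₚ + rₐ)/2 = (4.367e+08 + 4.496e+09)/2 ≈ 2.466e+09 m
(d) With a = (rₚ + rₐ)/2 = 2.46635e+09 m, ε = −GM/(2a) = −1.498e+20/(2 · 2.46635e+09) J/kg ≈ -3.037e+10 J/kg
(e) With a = (rₚ + rₐ)/2 = 2.46635e+09 m, vₐ = √(GM (2/rₐ − 1/a)) = √(1.498e+20 · (2/4.496e+09 − 1/2.46635e+09)) m/s ≈ 7.681e+04 m/s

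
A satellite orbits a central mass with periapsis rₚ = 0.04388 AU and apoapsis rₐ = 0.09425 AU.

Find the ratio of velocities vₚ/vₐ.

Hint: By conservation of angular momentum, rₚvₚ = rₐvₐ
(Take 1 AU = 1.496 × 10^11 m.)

Convert to SI: rₚ = 0.04388 AU = 6.56445e+09 m; rₐ = 0.09425 AU = 1.40998e+10 m.
Conservation of angular momentum gives rₚvₚ = rₐvₐ, so vₚ/vₐ = rₐ/rₚ.
vₚ/vₐ = 1.40998e+10 / 6.56445e+09 ≈ 2.148.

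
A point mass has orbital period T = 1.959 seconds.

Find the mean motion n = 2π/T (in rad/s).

n = 2π / T.
n = 2π / 1.959 s ≈ 3.207 rad/s.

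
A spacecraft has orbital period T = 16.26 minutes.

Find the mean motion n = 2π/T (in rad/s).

Convert to SI: T = 16.26 minutes = 975.6 s.
n = 2π / T.
n = 2π / 975.6 s ≈ 0.00644 rad/s.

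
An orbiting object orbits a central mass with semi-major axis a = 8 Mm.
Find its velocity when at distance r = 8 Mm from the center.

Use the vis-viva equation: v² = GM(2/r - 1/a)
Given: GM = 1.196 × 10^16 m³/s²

Convert to SI: a = 8 Mm = 8e+06 m; r = 8 Mm = 8e+06 m.
Vis-viva: v = √(GM · (2/r − 1/a)).
2/r − 1/a = 2/8e+06 − 1/8e+06 = 1.25e-07 m⁻¹.
v = √(1.196e+16 · 1.25e-07) m/s ≈ 3.867e+04 m/s = 38.67 km/s.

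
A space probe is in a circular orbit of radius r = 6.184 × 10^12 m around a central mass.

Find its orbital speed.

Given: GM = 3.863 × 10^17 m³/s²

For a circular orbit, gravity supplies the centripetal force, so v = √(GM / r).
v = √(3.863e+17 / 6.184e+12) m/s ≈ 249.9 m/s = 249.9 m/s.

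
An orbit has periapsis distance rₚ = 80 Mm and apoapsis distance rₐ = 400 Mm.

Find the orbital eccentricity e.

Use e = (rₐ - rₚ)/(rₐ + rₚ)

Convert to SI: rₚ = 80 Mm = 8e+07 m; rₐ = 400 Mm = 4e+08 m.
e = (rₐ − rₚ) / (rₐ + rₚ).
e = (4e+08 − 8e+07) / (4e+08 + 8e+07) = 3.2e+08 / 4.8e+08 ≈ 0.6667.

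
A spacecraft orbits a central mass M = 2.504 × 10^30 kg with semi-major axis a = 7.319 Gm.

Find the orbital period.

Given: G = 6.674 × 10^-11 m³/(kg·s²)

Convert to SI: a = 7.319 Gm = 7.319e+09 m.
GM = G · M = 6.674e-11 · 2.504e+30 = 1.67117e+20 m³/s².
Kepler's third law: T = 2π √(a³ / GM).
Substituting a = 7.319e+09 m and GM = 1.67117e+20 m³/s²:
T = 2π √((7.319e+09)³ / 1.67117e+20) s
T ≈ 3.043e+05 s = 3.522 days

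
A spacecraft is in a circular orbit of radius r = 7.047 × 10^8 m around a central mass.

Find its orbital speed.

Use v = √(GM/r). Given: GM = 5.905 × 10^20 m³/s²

For a circular orbit, gravity supplies the centripetal force, so v = √(GM / r).
v = √(5.905e+20 / 7.047e+08) m/s ≈ 9.154e+05 m/s = 915.4 km/s.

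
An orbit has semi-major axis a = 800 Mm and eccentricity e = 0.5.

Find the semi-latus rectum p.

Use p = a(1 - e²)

Convert to SI: a = 800 Mm = 8e+08 m.
p = a (1 − e²).
p = 8e+08 · (1 − (0.5)²) = 8e+08 · 0.75 ≈ 6e+08 m = 600 Mm.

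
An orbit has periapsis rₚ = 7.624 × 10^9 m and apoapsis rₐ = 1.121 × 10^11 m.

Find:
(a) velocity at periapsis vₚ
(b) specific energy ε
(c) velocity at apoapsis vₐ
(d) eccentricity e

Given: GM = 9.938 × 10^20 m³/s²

(a) With a = (rₚ + rₐ)/2 = 5.9862e+10 m, vₚ = √(GM (2/rₚ − 1/a)) = √(9.938e+20 · (2/7.624e+09 − 1/5.9862e+10)) m/s ≈ 4.941e+05 m/s
(b) With a = (rₚ + rₐ)/2 = 5.9862e+10 m, ε = −GM/(2a) = −9.938e+20/(2 · 5.9862e+10) J/kg ≈ -8.301e+09 J/kg
(c) With a = (rₚ + rₐ)/2 = 5.9862e+10 m, vₐ = √(GM (2/rₐ − 1/a)) = √(9.938e+20 · (2/1.121e+11 − 1/5.9862e+10)) m/s ≈ 3.36e+04 m/s
(d) e = (rₐ − rₚ)/(rₐ + rₚ) = (1.121e+11 − 7.624e+09)/(1.121e+11 + 7.624e+09) ≈ 0.8726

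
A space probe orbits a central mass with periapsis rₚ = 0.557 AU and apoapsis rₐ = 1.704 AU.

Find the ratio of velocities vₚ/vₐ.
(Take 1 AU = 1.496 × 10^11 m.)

Convert to SI: rₚ = 0.557 AU = 8.33272e+10 m; rₐ = 1.704 AU = 2.54918e+11 m.
Conservation of angular momentum gives rₚvₚ = rₐvₐ, so vₚ/vₐ = rₐ/rₚ.
vₚ/vₐ = 2.54918e+11 / 8.33272e+10 ≈ 3.059.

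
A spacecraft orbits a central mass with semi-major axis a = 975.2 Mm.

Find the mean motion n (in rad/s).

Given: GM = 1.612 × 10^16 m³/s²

Convert to SI: a = 975.2 Mm = 9.752e+08 m.
n = √(GM / a³).
n = √(1.612e+16 / (9.752e+08)³) rad/s ≈ 4.169e-06 rad/s.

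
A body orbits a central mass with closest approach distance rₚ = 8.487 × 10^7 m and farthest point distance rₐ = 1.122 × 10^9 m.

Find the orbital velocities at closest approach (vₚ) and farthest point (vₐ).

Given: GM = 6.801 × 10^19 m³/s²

Use the vis-viva equation v² = GM(2/r − 1/a) with a = (rₚ + rₐ)/2 = (8.487e+07 + 1.122e+09)/2 = 6.03435e+08 m.
vₚ = √(GM · (2/rₚ − 1/a)) = √(6.801e+19 · (2/8.487e+07 − 1/6.03435e+08)) m/s ≈ 1.221e+06 m/s = 1221 km/s.
vₐ = √(GM · (2/rₐ − 1/a)) = √(6.801e+19 · (2/1.122e+09 − 1/6.03435e+08)) m/s ≈ 9.233e+04 m/s = 92.33 km/s.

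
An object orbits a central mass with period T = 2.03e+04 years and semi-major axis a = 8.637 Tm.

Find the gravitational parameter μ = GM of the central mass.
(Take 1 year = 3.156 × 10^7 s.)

Convert to SI: T = 2.03e+04 years = 6.40668e+11 s; a = 8.637 Tm = 8.637e+12 m.
GM = 4π² · a³ / T².
GM = 4π² · (8.637e+12)³ / (6.40668e+11)² m³/s² ≈ 6.197e+16 m³/s² = 6.197 × 10^16 m³/s².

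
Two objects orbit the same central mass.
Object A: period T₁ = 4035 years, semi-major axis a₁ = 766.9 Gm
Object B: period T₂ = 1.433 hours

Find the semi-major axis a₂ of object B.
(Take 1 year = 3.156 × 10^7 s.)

Convert to SI: T₁ = 4035 years = 1.27345e+11 s; a₁ = 766.9 Gm = 7.669e+11 m; T₂ = 1.433 hours = 5158.8 s.
Kepler's third law: (T₁/T₂)² = (a₁/a₂)³ ⇒ a₂ = a₁ · (T₂/T₁)^(2/3).
T₂/T₁ = 5158.8 / 1.27345e+11 = 4.05106e-08.
a₂ = 7.669e+11 · (4.05106e-08)^(2/3) m ≈ 9.046e+06 m = 9.046 Mm.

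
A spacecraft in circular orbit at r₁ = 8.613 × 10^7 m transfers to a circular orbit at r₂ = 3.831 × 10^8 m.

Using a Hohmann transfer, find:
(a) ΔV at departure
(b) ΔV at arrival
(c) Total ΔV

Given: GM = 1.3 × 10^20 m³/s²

Transfer semi-major axis: a_t = (r₁ + r₂)/2 = (8.613e+07 + 3.831e+08)/2 = 2.34615e+08 m.
Circular speeds: v₁ = √(GM/r₁) = 1.22855e+06 m/s, v₂ = √(GM/r₂) = 582526 m/s.
Transfer speeds (vis-viva v² = GM(2/r − 1/a_t)): v₁ᵗ = 1.5699e+06 m/s, v₂ᵗ = 352951 m/s.
(a) ΔV₁ = |v₁ᵗ − v₁| ≈ 3.413e+05 m/s = 341.3 km/s.
(b) ΔV₂ = |v₂ − v₂ᵗ| ≈ 2.296e+05 m/s = 229.6 km/s.
(c) ΔV_total = ΔV₁ + ΔV₂ ≈ 5.709e+05 m/s = 570.9 km/s.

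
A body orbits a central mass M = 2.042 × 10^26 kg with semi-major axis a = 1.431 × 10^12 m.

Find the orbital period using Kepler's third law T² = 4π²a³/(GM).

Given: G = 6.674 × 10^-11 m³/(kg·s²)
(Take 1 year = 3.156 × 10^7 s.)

GM = G · M = 6.674e-11 · 2.042e+26 = 1.36283e+16 m³/s².
Kepler's third law: T = 2π √(a³ / GM).
Substituting a = 1.431e+12 m and GM = 1.36283e+16 m³/s²:
T = 2π √((1.431e+12)³ / 1.36283e+16) s
T ≈ 9.213e+10 s = 2919 years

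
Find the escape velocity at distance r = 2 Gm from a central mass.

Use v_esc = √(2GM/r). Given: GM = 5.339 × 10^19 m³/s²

Convert to SI: r = 2 Gm = 2e+09 m.
Escape velocity comes from setting total energy to zero: ½v² − GM/r = 0 ⇒ v_esc = √(2GM / r).
v_esc = √(2 · 5.339e+19 / 2e+09) m/s ≈ 2.311e+05 m/s = 231.1 km/s.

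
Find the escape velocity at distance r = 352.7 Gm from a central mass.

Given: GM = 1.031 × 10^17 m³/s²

Convert to SI: r = 352.7 Gm = 3.527e+11 m.
Escape velocity comes from setting total energy to zero: ½v² − GM/r = 0 ⇒ v_esc = √(2GM / r).
v_esc = √(2 · 1.031e+17 / 3.527e+11) m/s ≈ 764.6 m/s = 764.6 m/s.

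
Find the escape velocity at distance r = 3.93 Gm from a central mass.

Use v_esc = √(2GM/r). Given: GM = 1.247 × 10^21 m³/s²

Convert to SI: r = 3.93 Gm = 3.93e+09 m.
Escape velocity comes from setting total energy to zero: ½v² − GM/r = 0 ⇒ v_esc = √(2GM / r).
v_esc = √(2 · 1.247e+21 / 3.93e+09) m/s ≈ 7.966e+05 m/s = 796.6 km/s.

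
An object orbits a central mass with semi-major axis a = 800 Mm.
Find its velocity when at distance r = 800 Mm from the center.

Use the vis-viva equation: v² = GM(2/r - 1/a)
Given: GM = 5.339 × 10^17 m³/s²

Convert to SI: a = 800 Mm = 8e+08 m; r = 800 Mm = 8e+08 m.
Vis-viva: v = √(GM · (2/r − 1/a)).
2/r − 1/a = 2/8e+08 − 1/8e+08 = 1.25e-09 m⁻¹.
v = √(5.339e+17 · 1.25e-09) m/s ≈ 2.583e+04 m/s = 25.83 km/s.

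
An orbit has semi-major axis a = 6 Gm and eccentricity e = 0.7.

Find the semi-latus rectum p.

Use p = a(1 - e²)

Convert to SI: a = 6 Gm = 6e+09 m.
p = a (1 − e²).
p = 6e+09 · (1 − (0.7)²) = 6e+09 · 0.51 ≈ 3.06e+09 m = 3.06 Gm.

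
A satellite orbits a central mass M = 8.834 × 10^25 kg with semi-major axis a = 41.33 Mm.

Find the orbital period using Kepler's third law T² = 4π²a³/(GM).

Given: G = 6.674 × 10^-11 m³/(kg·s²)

Convert to SI: a = 41.33 Mm = 4.133e+07 m.
GM = G · M = 6.674e-11 · 8.834e+25 = 5.89581e+15 m³/s².
Kepler's third law: T = 2π √(a³ / GM).
Substituting a = 4.133e+07 m and GM = 5.89581e+15 m³/s²:
T = 2π √((4.133e+07)³ / 5.89581e+15) s
T ≈ 2.174e+04 s = 6.04 hours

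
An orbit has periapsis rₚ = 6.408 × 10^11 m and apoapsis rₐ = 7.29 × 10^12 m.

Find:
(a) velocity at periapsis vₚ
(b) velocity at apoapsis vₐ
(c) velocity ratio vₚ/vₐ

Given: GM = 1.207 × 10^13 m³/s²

(a) With a = (rₚ + rₐ)/2 = 3.9654e+12 m, vₚ = √(GM (2/rₚ − 1/a)) = √(1.207e+13 · (2/6.408e+11 − 1/3.9654e+12)) m/s ≈ 5.885 m/s
(b) With a = (rₚ + rₐ)/2 = 3.9654e+12 m, vₐ = √(GM (2/rₐ − 1/a)) = √(1.207e+13 · (2/7.29e+12 − 1/3.9654e+12)) m/s ≈ 0.5173 m/s
(c) Conservation of angular momentum (rₚvₚ = rₐvₐ) gives vₚ/vₐ = rₐ/rₚ = 7.29e+12/6.408e+11 ≈ 11.38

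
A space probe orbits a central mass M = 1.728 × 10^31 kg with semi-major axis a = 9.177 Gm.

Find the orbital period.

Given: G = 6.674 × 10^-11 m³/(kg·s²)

Convert to SI: a = 9.177 Gm = 9.177e+09 m.
GM = G · M = 6.674e-11 · 1.728e+31 = 1.15327e+21 m³/s².
Kepler's third law: T = 2π √(a³ / GM).
Substituting a = 9.177e+09 m and GM = 1.15327e+21 m³/s²:
T = 2π √((9.177e+09)³ / 1.15327e+21) s
T ≈ 1.627e+05 s = 1.883 days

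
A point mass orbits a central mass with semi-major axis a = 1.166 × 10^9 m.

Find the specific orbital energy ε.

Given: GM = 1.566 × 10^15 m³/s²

ε = −GM / (2a).
ε = −1.566e+15 / (2 · 1.166e+09) J/kg ≈ -6.715e+05 J/kg = -671.5 kJ/kg.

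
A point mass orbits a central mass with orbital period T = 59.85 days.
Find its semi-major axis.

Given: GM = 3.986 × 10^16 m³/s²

Convert to SI: T = 59.85 days = 5.17104e+06 s.
Invert Kepler's third law: a = (GM · T² / (4π²))^(1/3).
Substituting T = 5.17104e+06 s and GM = 3.986e+16 m³/s²:
a = (3.986e+16 · (5.17104e+06)² / (4π²))^(1/3) m
a ≈ 3e+09 m = 3 Gm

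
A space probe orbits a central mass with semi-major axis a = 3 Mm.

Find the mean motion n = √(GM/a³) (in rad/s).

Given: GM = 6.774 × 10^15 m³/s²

Convert to SI: a = 3 Mm = 3e+06 m.
n = √(GM / a³).
n = √(6.774e+15 / (3e+06)³) rad/s ≈ 0.01584 rad/s.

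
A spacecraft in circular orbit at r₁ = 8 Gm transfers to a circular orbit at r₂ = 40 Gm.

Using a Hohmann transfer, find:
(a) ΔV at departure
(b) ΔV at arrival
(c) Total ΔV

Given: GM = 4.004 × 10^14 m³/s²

Convert to SI: r₁ = 8 Gm = 8e+09 m; r₂ = 40 Gm = 4e+10 m.
Transfer semi-major axis: a_t = (r₁ + r₂)/2 = (8e+09 + 4e+10)/2 = 2.4e+10 m.
Circular speeds: v₁ = √(GM/r₁) = 223.719 m/s, v₂ = √(GM/r₂) = 100.05 m/s.
Transfer speeds (vis-viva v² = GM(2/r − 1/a_t)): v₁ᵗ = 288.819 m/s, v₂ᵗ = 57.7639 m/s.
(a) ΔV₁ = |v₁ᵗ − v₁| ≈ 65.1 m/s = 65.1 m/s.
(b) ΔV₂ = |v₂ − v₂ᵗ| ≈ 42.29 m/s = 42.29 m/s.
(c) ΔV_total = ΔV₁ + ΔV₂ ≈ 107.4 m/s = 107.4 m/s.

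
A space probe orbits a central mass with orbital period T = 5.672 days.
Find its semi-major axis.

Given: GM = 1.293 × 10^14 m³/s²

Convert to SI: T = 5.672 days = 490061 s.
Invert Kepler's third law: a = (GM · T² / (4π²))^(1/3).
Substituting T = 490061 s and GM = 1.293e+14 m³/s²:
a = (1.293e+14 · (490061)² / (4π²))^(1/3) m
a ≈ 9.231e+07 m = 9.231 × 10^7 m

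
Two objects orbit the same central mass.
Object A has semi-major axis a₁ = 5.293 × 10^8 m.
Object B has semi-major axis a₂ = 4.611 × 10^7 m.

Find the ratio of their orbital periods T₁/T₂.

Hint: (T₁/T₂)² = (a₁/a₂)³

From Kepler's third law, (T₁/T₂)² = (a₁/a₂)³, so T₁/T₂ = (a₁/a₂)^(3/2).
a₁/a₂ = 5.293e+08 / 4.611e+07 = 11.4791.
T₁/T₂ = (11.4791)^(3/2) ≈ 38.89.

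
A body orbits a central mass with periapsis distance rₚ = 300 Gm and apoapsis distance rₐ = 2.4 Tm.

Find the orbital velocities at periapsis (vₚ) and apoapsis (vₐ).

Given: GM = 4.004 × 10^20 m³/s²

Convert to SI: rₚ = 300 Gm = 3e+11 m; rₐ = 2.4 Tm = 2.4e+12 m.
Use the vis-viva equation v² = GM(2/r − 1/a) with a = (rₚ + rₐ)/2 = (3e+11 + 2.4e+12)/2 = 1.35e+12 m.
vₚ = √(GM · (2/rₚ − 1/a)) = √(4.004e+20 · (2/3e+11 − 1/1.35e+12)) m/s ≈ 4.871e+04 m/s = 48.71 km/s.
vₐ = √(GM · (2/rₐ − 1/a)) = √(4.004e+20 · (2/2.4e+12 − 1/1.35e+12)) m/s ≈ 6089 m/s = 6.089 km/s.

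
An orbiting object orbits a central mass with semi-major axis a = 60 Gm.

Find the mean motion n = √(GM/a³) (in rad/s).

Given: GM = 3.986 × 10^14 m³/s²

Convert to SI: a = 60 Gm = 6e+10 m.
n = √(GM / a³).
n = √(3.986e+14 / (6e+10)³) rad/s ≈ 1.358e-09 rad/s.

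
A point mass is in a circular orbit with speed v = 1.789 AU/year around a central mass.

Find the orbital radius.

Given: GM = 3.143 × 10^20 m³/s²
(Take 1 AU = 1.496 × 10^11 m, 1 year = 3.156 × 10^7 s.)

Convert to SI: v = 1.789 AU/year = 8480.18 m/s.
For a circular orbit, v² = GM / r, so r = GM / v².
r = 3.143e+20 / (8480.18)² m ≈ 4.371e+12 m = 29.21 AU.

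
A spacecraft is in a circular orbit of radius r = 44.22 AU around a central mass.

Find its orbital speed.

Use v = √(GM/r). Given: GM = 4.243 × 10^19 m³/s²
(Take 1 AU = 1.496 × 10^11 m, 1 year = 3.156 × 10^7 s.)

Convert to SI: r = 44.22 AU = 6.61531e+12 m.
For a circular orbit, gravity supplies the centripetal force, so v = √(GM / r).
v = √(4.243e+19 / 6.61531e+12) m/s ≈ 2533 m/s = 0.5343 AU/year.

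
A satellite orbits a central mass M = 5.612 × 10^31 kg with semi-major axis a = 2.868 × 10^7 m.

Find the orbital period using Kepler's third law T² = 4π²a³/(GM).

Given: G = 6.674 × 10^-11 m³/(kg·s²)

GM = G · M = 6.674e-11 · 5.612e+31 = 3.74545e+21 m³/s².
Kepler's third law: T = 2π √(a³ / GM).
Substituting a = 2.868e+07 m and GM = 3.74545e+21 m³/s²:
T = 2π √((2.868e+07)³ / 3.74545e+21) s
T ≈ 15.77 s = 15.77 seconds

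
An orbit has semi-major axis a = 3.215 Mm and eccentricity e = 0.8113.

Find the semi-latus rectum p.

Convert to SI: a = 3.215 Mm = 3.215e+06 m.
p = a (1 − e²).
p = 3.215e+06 · (1 − (0.8113)²) = 3.215e+06 · 0.341792 ≈ 1.099e+06 m = 1.099 Mm.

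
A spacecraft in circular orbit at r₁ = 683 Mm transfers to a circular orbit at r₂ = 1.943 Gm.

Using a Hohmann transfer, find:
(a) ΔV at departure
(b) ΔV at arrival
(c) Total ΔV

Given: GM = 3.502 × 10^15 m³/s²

Convert to SI: r₁ = 683 Mm = 6.83e+08 m; r₂ = 1.943 Gm = 1.943e+09 m.
Transfer semi-major axis: a_t = (r₁ + r₂)/2 = (6.83e+08 + 1.943e+09)/2 = 1.313e+09 m.
Circular speeds: v₁ = √(GM/r₁) = 2264.37 m/s, v₂ = √(GM/r₂) = 1342.52 m/s.
Transfer speeds (vis-viva v² = GM(2/r − 1/a_t)): v₁ᵗ = 2754.56 m/s, v₂ᵗ = 968.277 m/s.
(a) ΔV₁ = |v₁ᵗ − v₁| ≈ 490.2 m/s = 490.2 m/s.
(b) ΔV₂ = |v₂ − v₂ᵗ| ≈ 374.2 m/s = 374.2 m/s.
(c) ΔV_total = ΔV₁ + ΔV₂ ≈ 864.4 m/s = 864.4 m/s.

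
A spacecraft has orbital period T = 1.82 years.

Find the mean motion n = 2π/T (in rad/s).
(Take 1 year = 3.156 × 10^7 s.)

Convert to SI: T = 1.82 years = 5.74392e+07 s.
n = 2π / T.
n = 2π / 5.74392e+07 s ≈ 1.094e-07 rad/s.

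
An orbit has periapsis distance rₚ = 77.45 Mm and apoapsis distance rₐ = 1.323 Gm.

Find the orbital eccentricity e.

Convert to SI: rₚ = 77.45 Mm = 7.745e+07 m; rₐ = 1.323 Gm = 1.323e+09 m.
e = (rₐ − rₚ) / (rₐ + rₚ).
e = (1.323e+09 − 7.745e+07) / (1.323e+09 + 7.745e+07) = 1.24555e+09 / 1.40045e+09 ≈ 0.8894.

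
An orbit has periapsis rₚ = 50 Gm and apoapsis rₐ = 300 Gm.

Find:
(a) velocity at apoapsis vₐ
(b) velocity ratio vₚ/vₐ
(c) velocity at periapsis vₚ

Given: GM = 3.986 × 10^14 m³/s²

Convert to SI: rₚ = 50 Gm = 5e+10 m; rₐ = 300 Gm = 3e+11 m.
(a) With a = (rₚ + rₐ)/2 = 1.75e+11 m, vₐ = √(GM (2/rₐ − 1/a)) = √(3.986e+14 · (2/3e+11 − 1/1.75e+11)) m/s ≈ 19.48 m/s
(b) Conservation of angular momentum (rₚvₚ = rₐvₐ) gives vₚ/vₐ = rₐ/rₚ = 3e+11/5e+10 ≈ 6
(c) With a = (rₚ + rₐ)/2 = 1.75e+11 m, vₚ = √(GM (2/rₚ − 1/a)) = √(3.986e+14 · (2/5e+10 − 1/1.75e+11)) m/s ≈ 116.9 m/s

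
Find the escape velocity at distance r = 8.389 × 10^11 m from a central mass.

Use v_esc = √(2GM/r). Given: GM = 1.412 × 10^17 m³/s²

Escape velocity comes from setting total energy to zero: ½v² − GM/r = 0 ⇒ v_esc = √(2GM / r).
v_esc = √(2 · 1.412e+17 / 8.389e+11) m/s ≈ 580.2 m/s = 580.2 m/s.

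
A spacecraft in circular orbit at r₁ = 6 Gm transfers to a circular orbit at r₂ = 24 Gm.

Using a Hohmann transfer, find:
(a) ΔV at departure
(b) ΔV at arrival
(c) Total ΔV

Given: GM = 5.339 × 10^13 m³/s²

Convert to SI: r₁ = 6 Gm = 6e+09 m; r₂ = 24 Gm = 2.4e+10 m.
Transfer semi-major axis: a_t = (r₁ + r₂)/2 = (6e+09 + 2.4e+10)/2 = 1.5e+10 m.
Circular speeds: v₁ = √(GM/r₁) = 94.331 m/s, v₂ = √(GM/r₂) = 47.1655 m/s.
Transfer speeds (vis-viva v² = GM(2/r − 1/a_t)): v₁ᵗ = 119.32 m/s, v₂ᵗ = 29.8301 m/s.
(a) ΔV₁ = |v₁ᵗ − v₁| ≈ 24.99 m/s = 24.99 m/s.
(b) ΔV₂ = |v₂ − v₂ᵗ| ≈ 17.34 m/s = 17.34 m/s.
(c) ΔV_total = ΔV₁ + ΔV₂ ≈ 42.32 m/s = 42.32 m/s.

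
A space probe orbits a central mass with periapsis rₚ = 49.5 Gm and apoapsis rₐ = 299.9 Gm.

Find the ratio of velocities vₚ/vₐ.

Convert to SI: rₚ = 49.5 Gm = 4.95e+10 m; rₐ = 299.9 Gm = 2.999e+11 m.
Conservation of angular momentum gives rₚvₚ = rₐvₐ, so vₚ/vₐ = rₐ/rₚ.
vₚ/vₐ = 2.999e+11 / 4.95e+10 ≈ 6.059.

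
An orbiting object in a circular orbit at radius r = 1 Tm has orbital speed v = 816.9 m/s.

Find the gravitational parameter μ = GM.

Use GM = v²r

Convert to SI: r = 1 Tm = 1e+12 m.
For a circular orbit v² = GM/r, so GM = v² · r.
GM = (816.9)² · 1e+12 m³/s² ≈ 6.673e+17 m³/s² = 6.673 × 10^17 m³/s².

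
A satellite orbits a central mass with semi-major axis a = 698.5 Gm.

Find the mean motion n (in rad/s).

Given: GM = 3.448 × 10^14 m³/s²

Convert to SI: a = 698.5 Gm = 6.985e+11 m.
n = √(GM / a³).
n = √(3.448e+14 / (6.985e+11)³) rad/s ≈ 3.181e-11 rad/s.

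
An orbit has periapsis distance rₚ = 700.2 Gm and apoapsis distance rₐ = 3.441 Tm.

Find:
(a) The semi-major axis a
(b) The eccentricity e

Convert to SI: rₚ = 700.2 Gm = 7.002e+11 m; rₐ = 3.441 Tm = 3.441e+12 m.
(a) a = (rₚ + rₐ) / 2 = (7.002e+11 + 3.441e+12) / 2 ≈ 2.071e+12 m = 2.071 Tm.
(b) e = (rₐ − rₚ) / (rₐ + rₚ) = (3.441e+12 − 7.002e+11) / (3.441e+12 + 7.002e+11) ≈ 0.6618.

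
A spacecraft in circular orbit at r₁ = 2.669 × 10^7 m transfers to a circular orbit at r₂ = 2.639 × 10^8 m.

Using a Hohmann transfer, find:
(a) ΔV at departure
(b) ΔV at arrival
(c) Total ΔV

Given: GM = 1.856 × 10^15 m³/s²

Transfer semi-major axis: a_t = (r₁ + r₂)/2 = (2.669e+07 + 2.639e+08)/2 = 1.45295e+08 m.
Circular speeds: v₁ = √(GM/r₁) = 8339.01 m/s, v₂ = √(GM/r₂) = 2651.97 m/s.
Transfer speeds (vis-viva v² = GM(2/r − 1/a_t)): v₁ᵗ = 11238.5 m/s, v₂ᵗ = 1136.63 m/s.
(a) ΔV₁ = |v₁ᵗ − v₁| ≈ 2900 m/s = 2.9 km/s.
(b) ΔV₂ = |v₂ − v₂ᵗ| ≈ 1515 m/s = 1.515 km/s.
(c) ΔV_total = ΔV₁ + ΔV₂ ≈ 4415 m/s = 4.415 km/s.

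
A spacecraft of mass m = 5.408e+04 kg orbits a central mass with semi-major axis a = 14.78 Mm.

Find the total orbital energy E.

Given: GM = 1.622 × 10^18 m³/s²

Convert to SI: a = 14.78 Mm = 1.478e+07 m.
E = −GMm / (2a).
E = −1.622e+18 · 5.408e+04 / (2 · 1.478e+07) J ≈ -2.967e+15 J = -2.967 PJ.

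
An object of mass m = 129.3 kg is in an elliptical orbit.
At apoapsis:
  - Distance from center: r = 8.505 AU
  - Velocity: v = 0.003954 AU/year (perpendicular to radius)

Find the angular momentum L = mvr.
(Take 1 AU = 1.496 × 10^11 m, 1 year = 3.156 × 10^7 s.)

Convert to SI: r = 8.505 AU = 1.27235e+12 m; v = 0.003954 AU/year = 18.7427 m/s.
Since v is perpendicular to r, L = m · v · r.
L = 129.3 · 18.7427 · 1.27235e+12 kg·m²/s ≈ 3.083e+15 kg·m²/s.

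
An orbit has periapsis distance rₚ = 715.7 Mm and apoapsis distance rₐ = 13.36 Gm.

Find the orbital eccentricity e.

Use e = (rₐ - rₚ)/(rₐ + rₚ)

Convert to SI: rₚ = 715.7 Mm = 7.157e+08 m; rₐ = 13.36 Gm = 1.336e+10 m.
e = (rₐ − rₚ) / (rₐ + rₚ).
e = (1.336e+10 − 7.157e+08) / (1.336e+10 + 7.157e+08) = 1.26443e+10 / 1.40757e+10 ≈ 0.8983.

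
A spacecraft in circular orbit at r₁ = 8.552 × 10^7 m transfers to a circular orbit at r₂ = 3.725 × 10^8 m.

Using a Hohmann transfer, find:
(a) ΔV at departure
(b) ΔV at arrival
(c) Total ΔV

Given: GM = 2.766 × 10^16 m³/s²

Transfer semi-major axis: a_t = (r₁ + r₂)/2 = (8.552e+07 + 3.725e+08)/2 = 2.2901e+08 m.
Circular speeds: v₁ = √(GM/r₁) = 17984.2 m/s, v₂ = √(GM/r₂) = 8617.14 m/s.
Transfer speeds (vis-viva v² = GM(2/r − 1/a_t)): v₁ᵗ = 22936.6 m/s, v₂ᵗ = 5265.86 m/s.
(a) ΔV₁ = |v₁ᵗ − v₁| ≈ 4952 m/s = 4.952 km/s.
(b) ΔV₂ = |v₂ − v₂ᵗ| ≈ 3351 m/s = 3.351 km/s.
(c) ΔV_total = ΔV₁ + ΔV₂ ≈ 8304 m/s = 8.304 km/s.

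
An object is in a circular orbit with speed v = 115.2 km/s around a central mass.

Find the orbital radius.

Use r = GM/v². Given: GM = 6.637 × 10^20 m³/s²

Convert to SI: v = 115.2 km/s = 115200 m/s.
For a circular orbit, v² = GM / r, so r = GM / v².
r = 6.637e+20 / (115200)² m ≈ 5.001e+10 m = 50.01 Gm.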